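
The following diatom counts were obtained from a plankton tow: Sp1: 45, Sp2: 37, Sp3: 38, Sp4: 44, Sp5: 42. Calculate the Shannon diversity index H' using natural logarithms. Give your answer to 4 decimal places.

Total N = 45+37+38+44+42 = 206, so the proportions are 0.218447, 0.179612, 0.184466, 0.213592, 0.203883 (working shown to 6 dp, full precision carried).
Each pᵢ ln pᵢ term: 0.218447×(-1.521214)=-0.332304, 0.179612×(-1.716958)=-0.308386, 0.184466×(-1.690290)=-0.311801, 0.213592×(-1.543687)=-0.329719, 0.203883×(-1.590207)=-0.324217.
Sum = -1.606427, so H' = 1.6064.

1.6064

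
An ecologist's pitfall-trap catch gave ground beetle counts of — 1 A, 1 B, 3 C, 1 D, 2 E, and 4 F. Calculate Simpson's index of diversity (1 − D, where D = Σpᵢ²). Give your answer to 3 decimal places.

0.778

Total N = 1+1+3+1+2+4 = 12, so the proportions are 0.08333, 0.08333, 0.25, 0.08333, 0.16667, 0.33333 (working shown to 5 dp, full precision carried).
D = 0.08333² + 0.08333² + 0.25² + 0.08333² + 0.16667² + 0.33333² = 0.00694 + 0.00694 + 0.06250 + 0.00694 + 0.02778 + 0.11111 = 0.22222.
So 1 − D = 0.77778, i.e. 0.778 to 3 decimal places.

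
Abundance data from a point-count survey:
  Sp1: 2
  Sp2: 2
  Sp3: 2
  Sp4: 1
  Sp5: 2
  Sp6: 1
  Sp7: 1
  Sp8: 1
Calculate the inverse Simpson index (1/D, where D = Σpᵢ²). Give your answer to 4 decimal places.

7.2000

Total N = 2+2+2+1+2+1+1+1 = 12, so the proportions are 0.16666667, 0.16666667, 0.16666667, 0.08333333, 0.16666667, 0.08333333, 0.08333333, 0.08333333 (working shown to 8 dp, full precision carried).
D = 0.16666667² + 0.16666667² + 0.16666667² + 0.08333333² + 0.16666667² + 0.08333333² + 0.08333333² + 0.08333333² = 0.02777778 + 0.02777778 + 0.02777778 + 0.00694444 + 0.02777778 + 0.00694444 + 0.00694444 + 0.00694444 = 0.13888889.
So 1/D = 7.200000, i.e. 7.2000 to 4 decimal places.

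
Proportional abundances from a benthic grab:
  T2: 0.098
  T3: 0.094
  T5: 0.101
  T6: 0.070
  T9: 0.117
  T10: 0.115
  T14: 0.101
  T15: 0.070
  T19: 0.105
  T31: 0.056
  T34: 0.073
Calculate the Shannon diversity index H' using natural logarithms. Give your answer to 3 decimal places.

Each pᵢ ln pᵢ term (working shown to 5 dp, full precision carried): 0.098×(-2.32279)=-0.22763, 0.094×(-2.36446)=-0.22226, 0.101×(-2.29263)=-0.23156, 0.07×(-2.65926)=-0.18615, 0.117×(-2.14558)=-0.25103, 0.115×(-2.16282)=-0.24872, 0.101×(-2.29263)=-0.23156, 0.07×(-2.65926)=-0.18615, 0.105×(-2.25379)=-0.23665, 0.056×(-2.88240)=-0.16141, 0.073×(-2.61730)=-0.19106.
Sum = -2.37418, so H' = 2.374.

2.374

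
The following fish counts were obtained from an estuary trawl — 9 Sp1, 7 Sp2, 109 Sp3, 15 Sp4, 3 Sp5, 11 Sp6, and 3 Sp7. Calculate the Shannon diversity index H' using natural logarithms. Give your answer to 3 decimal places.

Total N = 9+7+109+15+3+11+3 = 157, so the proportions are 0.05732, 0.04459, 0.69427, 0.09554, 0.01911, 0.07006, 0.01911 (working shown to 5 dp, full precision carried).
Each pᵢ ln pᵢ term: 0.05732×(-2.85902)=-0.16389, 0.04459×(-3.11034)=-0.13868, 0.69427×(-0.36490)=-0.25334, 0.09554×(-2.34820)=-0.22435, 0.01911×(-3.95763)=-0.07562, 0.07006×(-2.65835)=-0.18625, 0.01911×(-3.95763)=-0.07562.
Sum = -1.11776, so H' = 1.118.

1.118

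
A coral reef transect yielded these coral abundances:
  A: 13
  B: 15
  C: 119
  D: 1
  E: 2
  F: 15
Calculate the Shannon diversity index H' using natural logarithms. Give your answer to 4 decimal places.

Total N = 13+15+119+1+2+15 = 165, so the proportions are 0.078788, 0.090909, 0.721212, 0.006061, 0.012121, 0.090909 (working shown to 6 dp, full precision carried).
Each pᵢ ln pᵢ term: 0.078788×(-2.540996)=-0.200200, 0.090909×(-2.397895)=-0.217990, 0.721212×(-0.326822)=-0.235708, 0.006061×(-5.105945)=-0.030945, 0.012121×(-4.412798)=-0.053488, 0.090909×(-2.397895)=-0.217990.
Sum = -0.956322, so H' = 0.9563.

0.9563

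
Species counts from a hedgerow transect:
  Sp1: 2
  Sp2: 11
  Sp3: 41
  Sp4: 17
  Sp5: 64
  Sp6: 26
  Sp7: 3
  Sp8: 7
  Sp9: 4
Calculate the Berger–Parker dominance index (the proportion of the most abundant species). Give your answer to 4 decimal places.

Total N = 2+11+41+17+64+26+3+7+4 = 175, so the proportions are 0.011429, 0.062857, 0.234286, 0.097143, 0.365714, 0.148571, 0.017143, 0.04, 0.022857 (working shown to 6 dp, full precision carried).
The largest proportion is 0.365714, i.e. d = 0.3657 to 4 decimal places.

0.3657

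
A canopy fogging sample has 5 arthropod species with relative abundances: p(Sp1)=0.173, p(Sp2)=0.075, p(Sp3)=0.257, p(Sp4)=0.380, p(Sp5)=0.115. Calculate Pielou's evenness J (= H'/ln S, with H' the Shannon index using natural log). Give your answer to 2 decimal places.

H' = −Σ pᵢ ln pᵢ = −((-0.3035) + (-0.1943) + (-0.3492) + (-0.3677) + (-0.2487)) = 1.4634 (working shown to 4 dp, full precision carried).
With S = 5 species, ln S = 1.6094, so J = 1.4634/1.6094 = 0.9092, i.e. 0.91 to 2 decimal places.

0.91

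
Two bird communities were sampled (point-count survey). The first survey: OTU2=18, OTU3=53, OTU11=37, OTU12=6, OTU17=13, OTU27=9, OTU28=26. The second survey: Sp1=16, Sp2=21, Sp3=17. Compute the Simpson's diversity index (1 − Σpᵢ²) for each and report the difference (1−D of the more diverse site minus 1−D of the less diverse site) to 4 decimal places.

The first survey: N=162, proportions 0.111111, 0.32716, 0.228395, 0.037037, 0.080247, 0.055556, 0.160494, giving 1−D = 0.791800 (working shown to 6 dp, full precision carried).
The second survey: N=54, proportions 0.296296, 0.388889, 0.314815, giving 1−D = 0.661866.
Difference = |0.791800 − 0.661866| = 0.129934, i.e. 0.1299 to 4 decimal places.

0.1299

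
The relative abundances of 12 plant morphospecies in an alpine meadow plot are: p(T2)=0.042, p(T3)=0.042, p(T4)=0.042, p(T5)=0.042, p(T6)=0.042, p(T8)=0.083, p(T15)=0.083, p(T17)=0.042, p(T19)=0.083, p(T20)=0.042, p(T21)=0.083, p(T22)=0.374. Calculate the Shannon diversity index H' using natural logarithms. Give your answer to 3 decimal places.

Each pᵢ ln pᵢ term (working shown to 5 dp, full precision carried): 0.042×(-3.17009)=-0.13314, 0.042×(-3.17009)=-0.13314, 0.042×(-3.17009)=-0.13314, 0.042×(-3.17009)=-0.13314, 0.042×(-3.17009)=-0.13314, 0.083×(-2.48891)=-0.20658, 0.083×(-2.48891)=-0.20658, 0.042×(-3.17009)=-0.13314, 0.083×(-2.48891)=-0.20658, 0.042×(-3.17009)=-0.13314, 0.083×(-2.48891)=-0.20658, 0.374×(-0.98350)=-0.36783.
Sum = -2.12615, so H' = 2.126.

2.126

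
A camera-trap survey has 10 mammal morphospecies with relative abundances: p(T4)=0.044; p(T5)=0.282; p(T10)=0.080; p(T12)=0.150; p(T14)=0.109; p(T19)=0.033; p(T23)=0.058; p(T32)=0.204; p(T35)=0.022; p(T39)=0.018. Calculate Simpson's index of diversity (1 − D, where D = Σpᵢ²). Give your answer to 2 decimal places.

D = 0.044² + 0.282² + 0.08² + 0.15² + 0.109² + 0.033² + 0.058² + 0.204² + 0.022² + 0.018² = 0.0019 + 0.0795 + 0.0064 + 0.0225 + 0.0119 + 0.0011 + 0.0034 + 0.0416 + 0.0005 + 0.0003 = 0.1691 (working shown to 4 dp, full precision carried).
So 1 − D = 0.8309, i.e. 0.83 to 2 decimal places.

0.83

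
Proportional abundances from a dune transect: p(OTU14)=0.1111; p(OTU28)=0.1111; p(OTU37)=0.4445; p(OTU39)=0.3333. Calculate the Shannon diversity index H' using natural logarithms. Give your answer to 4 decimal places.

Each pᵢ ln pᵢ term (working shown to 7 dp, full precision carried): 0.1111×(-2.1973246)=-0.2441228, 0.1111×(-2.1973246)=-0.2441228, 0.4445×(-0.8108052)=-0.3604029, 0.3333×(-1.0987123)=-0.3662008.
Sum = -1.2148493, so H' = 1.2148.

1.2148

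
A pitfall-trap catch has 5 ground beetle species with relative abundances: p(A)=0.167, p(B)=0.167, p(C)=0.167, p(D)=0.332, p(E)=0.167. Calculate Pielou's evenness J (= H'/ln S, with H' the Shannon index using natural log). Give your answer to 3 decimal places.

H' = −Σ pᵢ ln pᵢ = −((-0.29889) + (-0.29889) + (-0.29889) + (-0.36607) + (-0.29889)) = 1.56163 (working shown to 5 dp, full precision carried).
With S = 5 species, ln S = 1.60944, so J = 1.56163/1.60944 = 0.97030, i.e. 0.970 to 3 decimal places.

0.970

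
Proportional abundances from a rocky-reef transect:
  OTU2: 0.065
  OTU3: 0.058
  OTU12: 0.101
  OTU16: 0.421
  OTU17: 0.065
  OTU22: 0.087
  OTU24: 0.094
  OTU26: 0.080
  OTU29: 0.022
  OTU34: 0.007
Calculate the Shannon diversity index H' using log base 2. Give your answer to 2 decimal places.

2.70

Each pᵢ log₂ pᵢ term (working shown to 4 dp, full precision carried): 0.065×(-3.9434)=-0.2563, 0.058×(-4.1078)=-0.2383, 0.101×(-3.3076)=-0.3341, 0.421×(-1.2481)=-0.5255, 0.065×(-3.9434)=-0.2563, 0.087×(-3.5228)=-0.3065, 0.094×(-3.4112)=-0.3207, 0.08×(-3.6439)=-0.2915, 0.022×(-5.5064)=-0.1211, 0.007×(-7.1584)=-0.0501.
Sum = -2.7003, so H' = 2.70.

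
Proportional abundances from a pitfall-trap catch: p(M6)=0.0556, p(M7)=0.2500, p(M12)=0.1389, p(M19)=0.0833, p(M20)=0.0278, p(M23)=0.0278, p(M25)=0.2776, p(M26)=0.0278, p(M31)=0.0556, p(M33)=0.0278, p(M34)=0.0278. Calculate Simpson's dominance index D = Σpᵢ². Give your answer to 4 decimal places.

D = 0.0556² + 0.25² + 0.1389² + 0.0833² + 0.0278² + 0.0278² + 0.2776² + 0.0278² + 0.0556² + 0.0278² + 0.0278² = 0.003091 + 0.062500 + 0.019293 + 0.006939 + 0.000773 + 0.000773 + 0.077062 + 0.000773 + 0.003091 + 0.000773 + 0.000773 = 0.175841 (working shown to 6 dp, full precision carried).
To 4 decimal places, D = 0.1758.

0.1758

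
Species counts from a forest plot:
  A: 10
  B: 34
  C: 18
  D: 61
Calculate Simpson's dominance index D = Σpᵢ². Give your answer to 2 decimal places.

Total N = 10+34+18+61 = 123, so the proportions are 0.0813, 0.2764, 0.1463, 0.4959 (working shown to 4 dp, full precision carried).
D = 0.0813² + 0.2764² + 0.1463² + 0.4959² = 0.0066 + 0.0764 + 0.0214 + 0.2460 = 0.3504.
To 2 decimal places, D = 0.35.

0.35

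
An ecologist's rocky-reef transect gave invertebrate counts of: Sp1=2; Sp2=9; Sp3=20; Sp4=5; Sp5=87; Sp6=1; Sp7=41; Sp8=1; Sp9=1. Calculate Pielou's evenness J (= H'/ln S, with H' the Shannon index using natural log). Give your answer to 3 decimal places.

Total N = 2+9+20+5+87+1+41+1+1 = 167, so the proportions are 0.01198, 0.05389, 0.11976, 0.02994, 0.52096, 0.00599, 0.24551, 0.00599, 0.00599 (working shown to 5 dp, full precision carried).
H' = −Σ pᵢ ln pᵢ = −((-0.05299) + (-0.15741) + (-0.25416) + (-0.10505) + (-0.33971) + (-0.03065) + (-0.34480) + (-0.03065) + (-0.03065)) = 1.34606.
With S = 9 species, ln S = 2.19722, so J = 1.34606/2.19722 = 0.61262, i.e. 0.613 to 3 decimal places.

0.613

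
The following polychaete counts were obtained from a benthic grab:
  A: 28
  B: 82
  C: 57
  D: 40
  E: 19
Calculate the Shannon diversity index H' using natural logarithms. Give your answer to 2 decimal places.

Total N = 28+82+57+40+19 = 226, so the proportions are 0.1239, 0.3628, 0.2522, 0.177, 0.0841 (working shown to 4 dp, full precision carried).
Each pᵢ ln pᵢ term: 0.1239×(-2.0883)=-0.2587, 0.3628×(-1.0138)=-0.3678, 0.2522×(-1.3775)=-0.3474, 0.177×(-1.7317)=-0.3065, 0.0841×(-2.4761)=-0.2082.
Sum = -1.4886, so H' = 1.49.

1.49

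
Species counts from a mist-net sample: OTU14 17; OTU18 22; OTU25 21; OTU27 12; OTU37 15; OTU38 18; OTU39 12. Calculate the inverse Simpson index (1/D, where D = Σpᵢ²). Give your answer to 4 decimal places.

Total N = 17+22+21+12+15+18+12 = 117, so the proportions are 0.14529915, 0.18803419, 0.17948718, 0.1025641, 0.12820513, 0.15384615, 0.1025641 (working shown to 8 dp, full precision carried).
D = 0.14529915² + 0.18803419² + 0.17948718² + 0.1025641² + 0.12820513² + 0.15384615² + 0.1025641² = 0.02111184 + 0.03535686 + 0.03221565 + 0.01051940 + 0.01643655 + 0.02366864 + 0.01051940 = 0.14982833.
So 1/D = 6.674305, i.e. 6.6743 to 4 decimal places.

6.6743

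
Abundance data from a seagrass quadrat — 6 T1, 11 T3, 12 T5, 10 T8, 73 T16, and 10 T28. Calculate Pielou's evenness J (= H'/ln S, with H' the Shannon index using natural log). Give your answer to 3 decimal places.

Total N = 6+11+12+10+73+10 = 122, so the proportions are 0.04918, 0.09016, 0.09836, 0.08197, 0.59836, 0.08197 (working shown to 5 dp, full precision carried).
H' = −Σ pᵢ ln pᵢ = −((-0.14814) + (-0.21695) + (-0.22811) + (-0.20504) + (-0.30730) + (-0.20504)) = 1.31057.
With S = 6 species, ln S = 1.79176, so J = 1.31057/1.79176 = 0.73144, i.e. 0.731 to 3 decimal places.

0.731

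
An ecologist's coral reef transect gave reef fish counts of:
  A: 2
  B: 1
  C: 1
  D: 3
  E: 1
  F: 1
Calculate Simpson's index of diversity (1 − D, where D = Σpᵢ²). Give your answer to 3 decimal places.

0.790

Total N = 2+1+1+3+1+1 = 9, so the proportions are 0.22222, 0.11111, 0.11111, 0.33333, 0.11111, 0.11111 (working shown to 5 dp, full precision carried).
D = 0.22222² + 0.11111² + 0.11111² + 0.33333² + 0.11111² + 0.11111² = 0.04938 + 0.01235 + 0.01235 + 0.11111 + 0.01235 + 0.01235 = 0.20988.
So 1 − D = 0.79012, i.e. 0.790 to 3 decimal places.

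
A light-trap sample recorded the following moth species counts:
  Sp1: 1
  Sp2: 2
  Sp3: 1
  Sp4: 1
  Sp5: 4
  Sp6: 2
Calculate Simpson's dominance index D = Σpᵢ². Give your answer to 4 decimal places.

0.2231

Total N = 1+2+1+1+4+2 = 11, so the proportions are 0.090909, 0.181818, 0.090909, 0.090909, 0.363636, 0.181818 (working shown to 6 dp, full precision carried).
D = 0.090909² + 0.181818² + 0.090909² + 0.090909² + 0.363636² + 0.181818² = 0.008264 + 0.033058 + 0.008264 + 0.008264 + 0.132231 + 0.033058 = 0.223140.
To 4 decimal places, D = 0.2231.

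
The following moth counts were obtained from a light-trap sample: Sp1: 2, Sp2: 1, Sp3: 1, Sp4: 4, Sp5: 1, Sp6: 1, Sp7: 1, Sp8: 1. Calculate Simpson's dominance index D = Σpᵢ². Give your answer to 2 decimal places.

Total N = 2+1+1+4+1+1+1+1 = 12, so the proportions are 0.1667, 0.0833, 0.0833, 0.3333, 0.0833, 0.0833, 0.0833, 0.0833 (working shown to 4 dp, full precision carried).
D = 0.1667² + 0.0833² + 0.0833² + 0.3333² + 0.0833² + 0.0833² + 0.0833² + 0.0833² = 0.0278 + 0.0069 + 0.0069 + 0.1111 + 0.0069 + 0.0069 + 0.0069 + 0.0069 = 0.1806.
To 2 decimal places, D = 0.18.

0.18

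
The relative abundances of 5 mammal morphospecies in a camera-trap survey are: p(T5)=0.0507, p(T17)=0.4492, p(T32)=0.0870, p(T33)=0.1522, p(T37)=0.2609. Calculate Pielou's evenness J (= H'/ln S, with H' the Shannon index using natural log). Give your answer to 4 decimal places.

0.8451

H' = −Σ pᵢ ln pᵢ = −((-0.151179) + (-0.359489) + (-0.212441) + (-0.286526) + (-0.350550)) = 1.360184 (working shown to 6 dp, full precision carried).
With S = 5 species, ln S = 1.609438, so J = 1.360184/1.609438 = 0.845130, i.e. 0.8451 to 4 decimal places.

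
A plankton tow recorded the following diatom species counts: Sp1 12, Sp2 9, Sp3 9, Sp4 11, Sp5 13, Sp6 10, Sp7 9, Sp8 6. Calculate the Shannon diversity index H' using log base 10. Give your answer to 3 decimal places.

0.894

Total N = 12+9+9+11+13+10+9+6 = 79, so the proportions are 0.1519, 0.11392, 0.11392, 0.13924, 0.16456, 0.12658, 0.11392, 0.07595 (working shown to 5 dp, full precision carried).
Each pᵢ log₁₀ pᵢ term: 0.1519×(-0.81845)=-0.12432, 0.11392×(-0.94338)=-0.10747, 0.11392×(-0.94338)=-0.10747, 0.13924×(-0.85623)=-0.11922, 0.16456×(-0.78368)=-0.12896, 0.12658×(-0.89763)=-0.11362, 0.11392×(-0.94338)=-0.10747, 0.07595×(-1.11948)=-0.08502.
Sum = -0.89357, so H' = 0.894.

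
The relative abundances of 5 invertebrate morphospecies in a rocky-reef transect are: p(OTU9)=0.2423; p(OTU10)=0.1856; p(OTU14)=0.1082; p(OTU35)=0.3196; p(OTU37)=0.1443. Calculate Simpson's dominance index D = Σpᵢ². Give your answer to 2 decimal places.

D = 0.2423² + 0.1856² + 0.1082² + 0.3196² + 0.1443² = 0.0587 + 0.0344 + 0.0117 + 0.1021 + 0.0208 = 0.2278 (working shown to 4 dp, full precision carried).
To 2 decimal places, D = 0.23.

0.23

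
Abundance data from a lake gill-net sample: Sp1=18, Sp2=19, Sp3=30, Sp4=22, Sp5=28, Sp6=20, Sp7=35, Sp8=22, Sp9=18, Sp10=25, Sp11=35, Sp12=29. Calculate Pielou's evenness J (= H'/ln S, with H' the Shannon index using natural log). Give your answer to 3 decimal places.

0.989

Total N = 18+19+30+22+28+20+35+22+18+25+35+29 = 301, so the proportions are 0.0598, 0.06312, 0.09967, 0.07309, 0.09302, 0.06645, 0.11628, 0.07309, 0.0598, 0.08306, 0.11628, 0.09635 (working shown to 5 dp, full precision carried).
H' = −Σ pᵢ ln pᵢ = −((-0.16844) + (-0.17439) + (-0.22983) + (-0.19121) + (-0.22092) + (-0.18016) + (-0.25020) + (-0.19121) + (-0.16844) + (-0.20666) + (-0.25020) + (-0.22543)) = 2.45710.
With S = 12 species, ln S = 2.48491, so J = 2.45710/2.48491 = 0.98881, i.e. 0.989 to 3 decimal places.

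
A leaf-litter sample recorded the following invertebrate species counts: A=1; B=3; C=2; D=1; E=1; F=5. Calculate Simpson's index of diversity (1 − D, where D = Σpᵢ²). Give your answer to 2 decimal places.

0.76

Total N = 1+3+2+1+1+5 = 13, so the proportions are 0.0769, 0.2308, 0.1538, 0.0769, 0.0769, 0.3846 (working shown to 4 dp, full precision carried).
D = 0.0769² + 0.2308² + 0.1538² + 0.0769² + 0.0769² + 0.3846² = 0.0059 + 0.0533 + 0.0237 + 0.0059 + 0.0059 + 0.1479 = 0.2426.
So 1 − D = 0.7574, i.e. 0.76 to 2 decimal places.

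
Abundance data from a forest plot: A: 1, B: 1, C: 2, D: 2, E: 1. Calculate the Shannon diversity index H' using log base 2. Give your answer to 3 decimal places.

2.236

Total N = 1+1+2+2+1 = 7, so the proportions are 0.14286, 0.14286, 0.28571, 0.28571, 0.14286 (working shown to 5 dp, full precision carried).
Each pᵢ log₂ pᵢ term: 0.14286×(-2.80735)=-0.40105, 0.14286×(-2.80735)=-0.40105, 0.28571×(-1.80735)=-0.51639, 0.28571×(-1.80735)=-0.51639, 0.14286×(-2.80735)=-0.40105.
Sum = -2.23593, so H' = 2.236.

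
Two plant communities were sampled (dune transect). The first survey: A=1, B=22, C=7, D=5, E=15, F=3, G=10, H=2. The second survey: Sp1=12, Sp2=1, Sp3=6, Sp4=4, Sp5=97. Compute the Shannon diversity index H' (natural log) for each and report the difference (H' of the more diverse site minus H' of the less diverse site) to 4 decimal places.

1.0383

The first survey: N=65, proportions 0.015385, 0.338462, 0.107692, 0.076923, 0.230769, 0.046154, 0.153846, 0.030769, giving H' = 1.743615 (working shown to 6 dp, full precision carried).
The second survey: N=120, proportions 0.1, 0.008333, 0.05, 0.033333, 0.808333, giving H' = 0.705312.
Difference = |1.743615 − 0.705312| = 1.038303, i.e. 1.0383 to 4 decimal places.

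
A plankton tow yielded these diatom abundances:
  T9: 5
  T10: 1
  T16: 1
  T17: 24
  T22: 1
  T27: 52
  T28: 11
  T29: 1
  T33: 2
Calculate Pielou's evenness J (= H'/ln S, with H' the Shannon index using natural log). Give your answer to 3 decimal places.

Total N = 5+1+1+24+1+52+11+1+2 = 98, so the proportions are 0.05102, 0.0102, 0.0102, 0.2449, 0.0102, 0.53061, 0.11224, 0.0102, 0.02041 (working shown to 5 dp, full precision carried).
H' = −Σ pᵢ ln pᵢ = −((-0.15181) + (-0.04679) + (-0.04679) + (-0.34455) + (-0.04679) + (-0.33626) + (-0.24549) + (-0.04679) + (-0.07942)) = 1.34468.
With S = 9 species, ln S = 2.19722, so J = 1.34468/2.19722 = 0.61199, i.e. 0.612 to 3 decimal places.

0.612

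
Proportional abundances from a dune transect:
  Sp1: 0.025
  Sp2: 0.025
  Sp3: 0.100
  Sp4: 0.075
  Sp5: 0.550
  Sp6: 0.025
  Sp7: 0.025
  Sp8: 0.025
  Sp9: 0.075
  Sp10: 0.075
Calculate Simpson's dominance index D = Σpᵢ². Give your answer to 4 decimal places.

D = 0.025² + 0.025² + 0.1² + 0.075² + 0.55² + 0.025² + 0.025² + 0.025² + 0.075² + 0.075² = 0.000625 + 0.000625 + 0.010000 + 0.005625 + 0.302500 + 0.000625 + 0.000625 + 0.000625 + 0.005625 + 0.005625 = 0.332500 (working shown to 6 dp, full precision carried).
To 4 decimal places, D = 0.3325.

0.3325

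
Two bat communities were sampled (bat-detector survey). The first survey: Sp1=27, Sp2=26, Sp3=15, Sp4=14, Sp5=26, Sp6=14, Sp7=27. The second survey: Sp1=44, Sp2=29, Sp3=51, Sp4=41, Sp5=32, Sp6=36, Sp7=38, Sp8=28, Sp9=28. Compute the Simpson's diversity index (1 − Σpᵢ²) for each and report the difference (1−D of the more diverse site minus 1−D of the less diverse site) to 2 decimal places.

0.04

The first survey: N=149, proportions 0.1812, 0.1745, 0.1007, 0.094, 0.1745, 0.094, 0.1812, giving 1−D = 0.8456 (working shown to 4 dp, full precision carried).
The second survey: N=327, proportions 0.1346, 0.0887, 0.156, 0.1254, 0.0979, 0.1101, 0.1162, 0.0856, 0.0856, giving 1−D = 0.8841.
Difference = |0.8456 − 0.8841| = 0.0385, i.e. 0.04 to 2 decimal places.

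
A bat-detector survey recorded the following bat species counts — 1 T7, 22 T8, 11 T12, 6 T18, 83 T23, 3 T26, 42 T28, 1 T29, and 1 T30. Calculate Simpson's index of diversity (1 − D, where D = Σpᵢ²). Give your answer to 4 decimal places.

Total N = 1+22+11+6+83+3+42+1+1 = 170, so the proportions are 0.005882, 0.129412, 0.064706, 0.035294, 0.488235, 0.017647, 0.247059, 0.005882, 0.005882 (working shown to 6 dp, full precision carried).
D = 0.005882² + 0.129412² + 0.064706² + 0.035294² + 0.488235² + 0.017647² + 0.247059² + 0.005882² + 0.005882² = 0.000035 + 0.016747 + 0.004187 + 0.001246 + 0.238374 + 0.000311 + 0.061038 + 0.000035 + 0.000035 = 0.322007.
So 1 − D = 0.677993, i.e. 0.6780 to 4 decimal places.

0.6780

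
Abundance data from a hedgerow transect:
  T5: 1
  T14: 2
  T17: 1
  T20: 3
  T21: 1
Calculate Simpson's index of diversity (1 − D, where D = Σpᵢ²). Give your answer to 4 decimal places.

0.7500

Total N = 1+2+1+3+1 = 8, so the proportions are 0.125, 0.25, 0.125, 0.375, 0.125 (working shown to 6 dp, full precision carried).
D = 0.125² + 0.25² + 0.125² + 0.375² + 0.125² = 0.015625 + 0.062500 + 0.015625 + 0.140625 + 0.015625 = 0.250000.
So 1 − D = 0.750000, i.e. 0.7500 to 4 decimal places.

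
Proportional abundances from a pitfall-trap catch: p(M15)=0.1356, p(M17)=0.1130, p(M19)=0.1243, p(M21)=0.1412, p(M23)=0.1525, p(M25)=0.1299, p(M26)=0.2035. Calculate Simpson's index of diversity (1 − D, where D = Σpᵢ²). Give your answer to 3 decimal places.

D = 0.1356² + 0.113² + 0.1243² + 0.1412² + 0.1525² + 0.1299² + 0.2035² = 0.01839 + 0.01277 + 0.01545 + 0.01994 + 0.02326 + 0.01687 + 0.04141 = 0.14809 (working shown to 5 dp, full precision carried).
So 1 − D = 0.85191, i.e. 0.852 to 3 decimal places.

0.852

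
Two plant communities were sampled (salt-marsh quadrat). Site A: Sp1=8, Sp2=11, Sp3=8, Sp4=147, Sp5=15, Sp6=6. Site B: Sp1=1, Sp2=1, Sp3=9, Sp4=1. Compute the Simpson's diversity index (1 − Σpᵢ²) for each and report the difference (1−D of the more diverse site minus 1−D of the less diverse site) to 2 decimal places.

Site A: N=195, proportions 0.041, 0.0564, 0.041, 0.7538, 0.0769, 0.0308, giving 1−D = 0.4183 (working shown to 4 dp, full precision carried).
Site B: N=12, proportions 0.0833, 0.0833, 0.75, 0.0833, giving 1−D = 0.4167.
Difference = |0.4183 − 0.4167| = 0.0016, i.e. 0.00 to 2 decimal places.

0.00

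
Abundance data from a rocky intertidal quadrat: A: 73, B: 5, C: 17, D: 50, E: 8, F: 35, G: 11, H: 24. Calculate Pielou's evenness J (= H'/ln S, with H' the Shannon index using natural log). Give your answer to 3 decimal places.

Total N = 73+5+17+50+8+35+11+24 = 223, so the proportions are 0.32735, 0.02242, 0.07623, 0.22422, 0.03587, 0.15695, 0.04933, 0.10762 (working shown to 5 dp, full precision carried).
H' = −Σ pᵢ ln pᵢ = −((-0.36556) + (-0.08515) + (-0.19622) + (-0.33524) + (-0.11938) + (-0.29064) + (-0.14844) + (-0.23991)) = 1.78054.
With S = 8 species, ln S = 2.07944, so J = 1.78054/2.07944 = 0.85626, i.e. 0.856 to 3 decimal places.

0.856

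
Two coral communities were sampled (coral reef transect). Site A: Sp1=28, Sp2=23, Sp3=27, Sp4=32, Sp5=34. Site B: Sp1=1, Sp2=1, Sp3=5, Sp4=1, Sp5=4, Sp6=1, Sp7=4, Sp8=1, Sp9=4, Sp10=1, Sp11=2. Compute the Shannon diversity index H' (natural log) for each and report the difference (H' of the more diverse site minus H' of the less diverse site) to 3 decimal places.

0.576

Site A: N=144, proportions 0.194444, 0.159722, 0.1875, 0.222222, 0.236111, giving H' = 1.600331 (working shown to 6 dp, full precision carried).
Site B: N=25, proportions 0.04, 0.04, 0.2, 0.04, 0.16, 0.04, 0.16, 0.04, 0.16, 0.04, 0.08, giving H' = 2.176115.
Difference = |1.600331 − 2.176115| = 0.575784, i.e. 0.576 to 3 decimal places.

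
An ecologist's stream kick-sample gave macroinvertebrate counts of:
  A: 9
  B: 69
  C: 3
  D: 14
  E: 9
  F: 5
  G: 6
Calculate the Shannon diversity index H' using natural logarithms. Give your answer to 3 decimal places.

Total N = 9+69+3+14+9+5+6 = 115, so the proportions are 0.07826, 0.6, 0.02609, 0.12174, 0.07826, 0.04348, 0.05217 (working shown to 5 dp, full precision carried).
Each pᵢ ln pᵢ term: 0.07826×(-2.54771)=-0.19939, 0.6×(-0.51083)=-0.30650, 0.02609×(-3.64632)=-0.09512, 0.12174×(-2.10587)=-0.25637, 0.07826×(-2.54771)=-0.19939, 0.04348×(-3.13549)=-0.13633, 0.05217×(-2.95317)=-0.15408.
Sum = -1.34716, so H' = 1.347.

1.347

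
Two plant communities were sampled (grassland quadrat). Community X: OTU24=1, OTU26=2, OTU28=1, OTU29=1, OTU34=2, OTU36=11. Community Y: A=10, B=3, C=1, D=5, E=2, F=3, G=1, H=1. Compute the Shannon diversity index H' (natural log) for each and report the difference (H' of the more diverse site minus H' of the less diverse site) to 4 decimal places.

0.4852

Community X: N=18, proportions 0.055556, 0.111111, 0.055556, 0.055556, 0.111111, 0.611111, giving H' = 1.270959 (working shown to 6 dp, full precision carried).
Community Y: N=26, proportions 0.384615, 0.115385, 0.038462, 0.192308, 0.076923, 0.115385, 0.038462, 0.038462, giving H' = 1.756135.
Difference = |1.270959 − 1.756135| = 0.485176, i.e. 0.4852 to 4 decimal places.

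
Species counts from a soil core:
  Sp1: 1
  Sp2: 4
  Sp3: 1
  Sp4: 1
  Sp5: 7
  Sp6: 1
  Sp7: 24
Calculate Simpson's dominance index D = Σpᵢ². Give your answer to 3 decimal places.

0.424

Total N = 1+4+1+1+7+1+24 = 39, so the proportions are 0.02564, 0.10256, 0.02564, 0.02564, 0.17949, 0.02564, 0.61538 (working shown to 5 dp, full precision carried).
D = 0.02564² + 0.10256² + 0.02564² + 0.02564² + 0.17949² + 0.02564² + 0.61538² = 0.00066 + 0.01052 + 0.00066 + 0.00066 + 0.03222 + 0.00066 + 0.37870 = 0.42406.
To 3 decimal places, D = 0.424.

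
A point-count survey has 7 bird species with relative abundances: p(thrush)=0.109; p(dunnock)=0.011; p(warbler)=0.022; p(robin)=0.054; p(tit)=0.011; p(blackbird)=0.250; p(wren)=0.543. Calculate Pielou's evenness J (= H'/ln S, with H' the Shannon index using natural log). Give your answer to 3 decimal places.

H' = −Σ pᵢ ln pᵢ = −((-0.24159) + (-0.04961) + (-0.08397) + (-0.15761) + (-0.04961) + (-0.34657) + (-0.33158)) = 1.26054 (working shown to 5 dp, full precision carried).
With S = 7 species, ln S = 1.94591, so J = 1.26054/1.94591 = 0.64779, i.e. 0.648 to 3 decimal places.

0.648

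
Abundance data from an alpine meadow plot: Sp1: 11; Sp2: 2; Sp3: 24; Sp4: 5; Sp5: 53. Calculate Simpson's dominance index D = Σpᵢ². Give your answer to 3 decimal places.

0.392

Total N = 11+2+24+5+53 = 95, so the proportions are 0.11579, 0.02105, 0.25263, 0.05263, 0.55789 (working shown to 5 dp, full precision carried).
D = 0.11579² + 0.02105² + 0.25263² + 0.05263² + 0.55789² = 0.01341 + 0.00044 + 0.06382 + 0.00277 + 0.31125 = 0.39169.
To 3 decimal places, D = 0.392.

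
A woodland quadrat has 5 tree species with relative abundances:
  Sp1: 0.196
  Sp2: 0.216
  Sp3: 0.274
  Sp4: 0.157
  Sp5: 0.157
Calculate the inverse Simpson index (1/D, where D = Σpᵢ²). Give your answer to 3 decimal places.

4.775

D = 0.196² + 0.216² + 0.274² + 0.157² + 0.157² = 0.0384160 + 0.0466560 + 0.0750760 + 0.0246490 + 0.0246490 = 0.2094460 (working shown to 7 dp, full precision carried).
So 1/D = 4.77450, i.e. 4.775 to 3 decimal places.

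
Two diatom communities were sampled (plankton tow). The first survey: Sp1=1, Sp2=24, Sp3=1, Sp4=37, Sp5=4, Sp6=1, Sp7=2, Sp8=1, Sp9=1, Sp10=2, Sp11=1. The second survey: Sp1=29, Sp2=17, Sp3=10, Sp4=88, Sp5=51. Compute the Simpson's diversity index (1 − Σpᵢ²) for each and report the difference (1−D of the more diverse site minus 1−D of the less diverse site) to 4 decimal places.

The first survey: N=75, proportions 0.013333, 0.32, 0.013333, 0.493333, 0.053333, 0.013333, 0.026667, 0.013333, 0.013333, 0.026667, 0.013333, giving 1−D = 0.648889 (working shown to 6 dp, full precision carried).
The second survey: N=195, proportions 0.148718, 0.087179, 0.051282, 0.451282, 0.261538, giving 1−D = 0.695595.
Difference = |0.648889 − 0.695595| = 0.046706, i.e. 0.0467 to 4 decimal places.

0.0467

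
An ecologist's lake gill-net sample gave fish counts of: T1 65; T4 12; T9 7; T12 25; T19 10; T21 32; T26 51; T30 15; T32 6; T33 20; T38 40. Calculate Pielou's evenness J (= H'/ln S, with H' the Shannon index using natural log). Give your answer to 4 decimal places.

Total N = 65+12+7+25+10+32+51+15+6+20+40 = 283, so the proportions are 0.229682, 0.042403, 0.024735, 0.088339, 0.035336, 0.113074, 0.180212, 0.053004, 0.021201, 0.070671, 0.141343 (working shown to 6 dp, full precision carried).
H' = −Σ pᵢ ln pᵢ = −((-0.337876) + (-0.134016) + (-0.091508) + (-0.214361) + (-0.118122) + (-0.246469) + (-0.308815) + (-0.155692) + (-0.081704) + (-0.187259) + (-0.276547)) = 2.152369.
With S = 11 species, ln S = 2.397895, so J = 2.152369/2.397895 = 0.897608, i.e. 0.8976 to 4 decimal places.

0.8976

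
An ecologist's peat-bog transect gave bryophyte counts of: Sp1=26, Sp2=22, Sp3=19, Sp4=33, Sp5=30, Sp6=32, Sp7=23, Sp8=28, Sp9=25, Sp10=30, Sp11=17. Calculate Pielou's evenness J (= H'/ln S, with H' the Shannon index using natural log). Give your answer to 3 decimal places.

Total N = 26+22+19+33+30+32+23+28+25+30+17 = 285, so the proportions are 0.09123, 0.07719, 0.06667, 0.11579, 0.10526, 0.11228, 0.0807, 0.09825, 0.08772, 0.10526, 0.05965 (working shown to 5 dp, full precision carried).
H' = −Σ pᵢ ln pᵢ = −((-0.21844) + (-0.19773) + (-0.18054) + (-0.24964) + (-0.23698) + (-0.24553) + (-0.20313) + (-0.22796) + (-0.21347) + (-0.23698) + (-0.16817)) = 2.37855.
With S = 11 species, ln S = 2.39790, so J = 2.37855/2.39790 = 0.99193, i.e. 0.992 to 3 decimal places.

0.992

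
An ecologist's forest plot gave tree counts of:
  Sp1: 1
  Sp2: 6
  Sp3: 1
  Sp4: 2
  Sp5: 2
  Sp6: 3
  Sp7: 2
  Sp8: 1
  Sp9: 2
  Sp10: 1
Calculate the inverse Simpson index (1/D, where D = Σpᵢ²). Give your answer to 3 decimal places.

Total N = 1+6+1+2+2+3+2+1+2+1 = 21, so the proportions are 0.047619, 0.2857143, 0.047619, 0.0952381, 0.0952381, 0.1428571, 0.0952381, 0.047619, 0.0952381, 0.047619 (working shown to 7 dp, full precision carried).
D = 0.047619² + 0.2857143² + 0.047619² + 0.0952381² + 0.0952381² + 0.1428571² + 0.0952381² + 0.047619² + 0.0952381² + 0.047619² = 0.0022676 + 0.0816327 + 0.0022676 + 0.0090703 + 0.0090703 + 0.0204082 + 0.0090703 + 0.0022676 + 0.0090703 + 0.0022676 = 0.1473923.
So 1/D = 6.78462, i.e. 6.785 to 3 decimal places.

6.785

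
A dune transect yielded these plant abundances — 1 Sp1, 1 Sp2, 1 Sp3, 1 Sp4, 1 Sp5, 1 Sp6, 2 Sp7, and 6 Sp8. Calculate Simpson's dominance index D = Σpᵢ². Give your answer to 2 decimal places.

Total N = 1+1+1+1+1+1+2+6 = 14, so the proportions are 0.0714, 0.0714, 0.0714, 0.0714, 0.0714, 0.0714, 0.1429, 0.4286 (working shown to 4 dp, full precision carried).
D = 0.0714² + 0.0714² + 0.0714² + 0.0714² + 0.0714² + 0.0714² + 0.1429² + 0.4286² = 0.0051 + 0.0051 + 0.0051 + 0.0051 + 0.0051 + 0.0051 + 0.0204 + 0.1837 = 0.2347.
To 2 decimal places, D = 0.23.

0.23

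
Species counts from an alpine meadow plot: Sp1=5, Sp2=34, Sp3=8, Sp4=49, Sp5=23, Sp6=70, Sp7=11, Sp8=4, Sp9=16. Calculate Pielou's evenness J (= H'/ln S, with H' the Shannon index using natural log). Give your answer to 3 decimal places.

Total N = 5+34+8+49+23+70+11+4+16 = 220, so the proportions are 0.02273, 0.15455, 0.03636, 0.22273, 0.10455, 0.31818, 0.05, 0.01818, 0.07273 (working shown to 5 dp, full precision carried).
H' = −Σ pᵢ ln pᵢ = −((-0.08600) + (-0.28858) + (-0.12052) + (-0.33449) + (-0.23608) + (-0.36436) + (-0.14979) + (-0.07286) + (-0.19062)) = 1.84330.
With S = 9 species, ln S = 2.19722, so J = 1.84330/2.19722 = 0.83892, i.e. 0.839 to 3 decimal places.

0.839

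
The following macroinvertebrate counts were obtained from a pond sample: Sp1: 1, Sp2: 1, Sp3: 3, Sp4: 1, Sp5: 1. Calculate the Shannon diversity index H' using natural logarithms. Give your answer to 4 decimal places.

1.4751

Total N = 1+1+3+1+1 = 7, so the proportions are 0.142857, 0.142857, 0.428571, 0.142857, 0.142857 (working shown to 6 dp, full precision carried).
Each pᵢ ln pᵢ term: 0.142857×(-1.945910)=-0.277987, 0.142857×(-1.945910)=-0.277987, 0.428571×(-0.847298)=-0.363128, 0.142857×(-1.945910)=-0.277987, 0.142857×(-1.945910)=-0.277987.
Sum = -1.475076, so H' = 1.4751.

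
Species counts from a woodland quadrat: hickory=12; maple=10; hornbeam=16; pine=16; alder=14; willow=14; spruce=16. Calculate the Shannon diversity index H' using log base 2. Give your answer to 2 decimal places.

2.79

Total N = 12+10+16+16+14+14+16 = 98, so the proportions are 0.1224, 0.102, 0.1633, 0.1633, 0.1429, 0.1429, 0.1633 (working shown to 4 dp, full precision carried).
Each pᵢ log₂ pᵢ term: 0.1224×(-3.0297)=-0.3710, 0.102×(-3.2928)=-0.3360, 0.1633×(-2.6147)=-0.4269, 0.1633×(-2.6147)=-0.4269, 0.1429×(-2.8074)=-0.4011, 0.1429×(-2.8074)=-0.4011, 0.1633×(-2.6147)=-0.4269.
Sum = -2.7898, so H' = 2.79.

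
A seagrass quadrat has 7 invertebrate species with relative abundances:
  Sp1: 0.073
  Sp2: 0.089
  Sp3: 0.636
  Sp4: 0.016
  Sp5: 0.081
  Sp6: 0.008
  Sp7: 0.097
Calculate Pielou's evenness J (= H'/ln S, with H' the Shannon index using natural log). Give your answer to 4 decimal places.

H' = −Σ pᵢ ln pᵢ = −((-0.191063) + (-0.215302) + (-0.287826) + (-0.066163) + (-0.203578) + (-0.038627) + (-0.226305)) = 1.228863 (working shown to 6 dp, full precision carried).
With S = 7 species, ln S = 1.945910, so J = 1.228863/1.945910 = 0.631510, i.e. 0.6315 to 4 decimal places.

0.6315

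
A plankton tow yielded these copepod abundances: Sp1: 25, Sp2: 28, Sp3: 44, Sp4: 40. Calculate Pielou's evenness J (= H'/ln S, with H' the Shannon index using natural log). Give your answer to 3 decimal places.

Total N = 25+28+44+40 = 137, so the proportions are 0.18248, 0.20438, 0.32117, 0.29197 (working shown to 5 dp, full precision carried).
H' = −Σ pᵢ ln pᵢ = −((-0.31042) + (-0.32451) + (-0.36478) + (-0.35945)) = 1.35916.
With S = 4 species, ln S = 1.38629, so J = 1.35916/1.38629 = 0.98042, i.e. 0.980 to 3 decimal places.

0.980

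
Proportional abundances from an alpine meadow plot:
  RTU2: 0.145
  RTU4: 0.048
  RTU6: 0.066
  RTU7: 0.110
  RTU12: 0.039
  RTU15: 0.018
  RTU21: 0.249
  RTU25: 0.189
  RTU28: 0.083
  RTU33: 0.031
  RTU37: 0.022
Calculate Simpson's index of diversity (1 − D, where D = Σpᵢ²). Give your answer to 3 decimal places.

D = 0.145² + 0.048² + 0.066² + 0.11² + 0.039² + 0.018² + 0.249² + 0.189² + 0.083² + 0.031² + 0.022² = 0.02102 + 0.00230 + 0.00436 + 0.01210 + 0.00152 + 0.00032 + 0.06200 + 0.03572 + 0.00689 + 0.00096 + 0.00048 = 0.14769 (working shown to 5 dp, full precision carried).
So 1 − D = 0.85231, i.e. 0.852 to 3 decimal places.

0.852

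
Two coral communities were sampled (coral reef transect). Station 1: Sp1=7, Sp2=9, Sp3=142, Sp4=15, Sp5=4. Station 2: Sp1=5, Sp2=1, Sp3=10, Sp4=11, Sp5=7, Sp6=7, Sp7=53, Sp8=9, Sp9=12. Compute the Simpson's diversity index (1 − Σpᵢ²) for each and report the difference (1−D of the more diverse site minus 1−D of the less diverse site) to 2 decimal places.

0.40

Station 1: N=177, proportions 0.0395, 0.0508, 0.8023, 0.0847, 0.0226, giving 1−D = 0.3445 (working shown to 4 dp, full precision carried).
Station 2: N=115, proportions 0.0435, 0.0087, 0.087, 0.0957, 0.0609, 0.0609, 0.4609, 0.0783, 0.1043, giving 1−D = 0.7445.
Difference = |0.3445 − 0.7445| = 0.4000, i.e. 0.40 to 2 decimal places.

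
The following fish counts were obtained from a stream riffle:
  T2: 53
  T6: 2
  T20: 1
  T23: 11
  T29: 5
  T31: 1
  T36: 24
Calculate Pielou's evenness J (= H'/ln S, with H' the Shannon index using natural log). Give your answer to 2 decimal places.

0.64

Total N = 53+2+1+11+5+1+24 = 97, so the proportions are 0.5464, 0.0206, 0.0103, 0.1134, 0.0515, 0.0103, 0.2474 (working shown to 4 dp, full precision carried).
H' = −Σ pᵢ ln pᵢ = −((-0.3302) + (-0.0800) + (-0.0472) + (-0.2469) + (-0.1528) + (-0.0472) + (-0.3456)) = 1.2499.
With S = 7 species, ln S = 1.9459, so J = 1.2499/1.9459 = 0.6423, i.e. 0.64 to 2 decimal places.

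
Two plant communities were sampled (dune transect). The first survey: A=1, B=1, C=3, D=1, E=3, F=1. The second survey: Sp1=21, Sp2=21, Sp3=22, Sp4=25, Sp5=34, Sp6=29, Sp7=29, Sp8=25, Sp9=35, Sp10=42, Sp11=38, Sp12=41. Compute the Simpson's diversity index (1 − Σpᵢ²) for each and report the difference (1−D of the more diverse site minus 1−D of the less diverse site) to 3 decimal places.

The first survey: N=10, proportions 0.1, 0.1, 0.3, 0.1, 0.3, 0.1, giving 1−D = 0.78000 (working shown to 5 dp, full precision carried).
The second survey: N=362, proportions 0.05801, 0.05801, 0.06077, 0.06906, 0.09392, 0.08011, 0.08011, 0.06906, 0.09669, 0.11602, 0.10497, 0.11326, giving 1−D = 0.91172.
Difference = |0.78000 − 0.91172| = 0.13172, i.e. 0.132 to 3 decimal places.

0.132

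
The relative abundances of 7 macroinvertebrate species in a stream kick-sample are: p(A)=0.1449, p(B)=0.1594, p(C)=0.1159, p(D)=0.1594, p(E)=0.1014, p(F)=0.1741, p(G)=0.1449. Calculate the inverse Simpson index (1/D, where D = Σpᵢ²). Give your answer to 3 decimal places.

D = 0.1449² + 0.1594² + 0.1159² + 0.1594² + 0.1014² + 0.1741² + 0.1449² = 0.0209960 + 0.0254084 + 0.0134328 + 0.0254084 + 0.0102820 + 0.0303108 + 0.0209960 = 0.1468343 (working shown to 7 dp, full precision carried).
So 1/D = 6.81040, i.e. 6.810 to 3 decimal places.

6.810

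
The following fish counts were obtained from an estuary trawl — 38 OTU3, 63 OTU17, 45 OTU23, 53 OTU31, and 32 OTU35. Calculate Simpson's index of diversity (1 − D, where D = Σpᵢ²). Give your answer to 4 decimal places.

Total N = 38+63+45+53+32 = 231, so the proportions are 0.164502, 0.272727, 0.194805, 0.229437, 0.138528 (working shown to 6 dp, full precision carried).
D = 0.164502² + 0.272727² + 0.194805² + 0.229437² + 0.138528² = 0.027061 + 0.074380 + 0.037949 + 0.052641 + 0.019190 = 0.211222.
So 1 − D = 0.788778, i.e. 0.7888 to 4 decimal places.

0.7888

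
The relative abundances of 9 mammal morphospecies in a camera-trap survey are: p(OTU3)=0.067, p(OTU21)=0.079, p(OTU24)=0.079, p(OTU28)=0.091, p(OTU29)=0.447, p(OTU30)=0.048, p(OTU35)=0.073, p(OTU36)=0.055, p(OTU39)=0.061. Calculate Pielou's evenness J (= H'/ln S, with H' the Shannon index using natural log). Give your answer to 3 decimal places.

H' = −Σ pᵢ ln pᵢ = −((-0.18111) + (-0.20053) + (-0.20053) + (-0.21812) + (-0.35992) + (-0.14575) + (-0.19106) + (-0.15952) + (-0.17061)) = 1.82715 (working shown to 5 dp, full precision carried).
With S = 9 species, ln S = 2.19722, so J = 1.82715/2.19722 = 0.83157, i.e. 0.832 to 3 decimal places.

0.832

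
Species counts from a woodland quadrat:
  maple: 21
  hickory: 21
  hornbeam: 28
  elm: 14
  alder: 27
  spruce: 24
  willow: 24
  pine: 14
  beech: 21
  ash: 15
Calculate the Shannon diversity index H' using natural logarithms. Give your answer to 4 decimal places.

2.2746

Total N = 21+21+28+14+27+24+24+14+21+15 = 209, so the proportions are 0.100478, 0.100478, 0.133971, 0.066986, 0.129187, 0.114833, 0.114833, 0.066986, 0.100478, 0.07177 (working shown to 6 dp, full precision carried).
Each pᵢ ln pᵢ term: 0.100478×(-2.297812)=-0.230881, 0.100478×(-2.297812)=-0.230881, 0.133971×(-2.010130)=-0.269300, 0.066986×(-2.703277)=-0.181081, 0.129187×(-2.046497)=-0.264380, 0.114833×(-2.164280)=-0.248530, 0.114833×(-2.164280)=-0.248530, 0.066986×(-2.703277)=-0.181081, 0.100478×(-2.297812)=-0.230881, 0.07177×(-2.634284)=-0.189063.
Sum = -2.274606, so H' = 2.2746.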